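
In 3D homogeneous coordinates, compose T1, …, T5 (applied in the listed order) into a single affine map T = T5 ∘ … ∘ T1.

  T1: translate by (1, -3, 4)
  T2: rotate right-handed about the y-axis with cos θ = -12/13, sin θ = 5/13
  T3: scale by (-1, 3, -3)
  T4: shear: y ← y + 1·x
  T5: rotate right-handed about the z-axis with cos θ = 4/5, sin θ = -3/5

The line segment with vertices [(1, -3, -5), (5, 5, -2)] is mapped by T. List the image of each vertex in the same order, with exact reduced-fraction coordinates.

T1 translate by (1, -3, 4): (1, -3, -5) → (2, -6, -1); (5, 5, -2) → (6, 2, 2)
T2 rotate right-handed about the y-axis with cos θ = -12/13, sin θ = 5/13: (2, -6, -1) → (-29/13, -6, 2/13); (6, 2, 2) → (-62/13, 2, -54/13)
T3 scale by (-1, 3, -3): (-29/13, -6, 2/13) → (29/13, -18, -6/13); (-62/13, 2, -54/13) → (62/13, 6, 162/13)
T4 shear: y ← y + 1·x: (29/13, -18, -6/13) → (29/13, -205/13, -6/13); (62/13, 6, 162/13) → (62/13, 140/13, 162/13)
T5 rotate right-handed about the z-axis with cos θ = 4/5, sin θ = -3/5: (29/13, -205/13, -6/13) → (-499/65, -907/65, -6/13); (62/13, 140/13, 162/13) → (668/65, 374/65, 162/13)

image vertices: (-499/65, -907/65, -6/13), (668/65, 374/65, 162/13)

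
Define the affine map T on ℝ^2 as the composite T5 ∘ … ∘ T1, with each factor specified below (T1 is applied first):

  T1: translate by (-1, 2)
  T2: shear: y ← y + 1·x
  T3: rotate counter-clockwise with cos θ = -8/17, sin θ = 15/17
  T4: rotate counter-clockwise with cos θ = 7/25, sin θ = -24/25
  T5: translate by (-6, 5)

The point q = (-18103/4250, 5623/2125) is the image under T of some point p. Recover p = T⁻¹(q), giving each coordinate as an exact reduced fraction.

T1 = [1 0 -1; 0 1 2; 0 0 1]
T2·T1 = [1 0 -1; 1 1 1; 0 0 1]
T3·…·T1 = [-23/17 -15/17 -7/17; 7/17 -8/17 -23/17; 0 0 1]
T4·…·T1 = [7/425 -297/425 -601/425; 601/425 304/425 7/425; 0 0 1]
T5·…·T1 = [7/425 -297/425 -3151/425; 601/425 304/425 2132/425; 0 0 1]
det M = 1; M⁻¹ = [304/425 297/425 764/425; -601/425 7/425 -4491/425; 0 0 1]
M⁻¹ · (-18103/4250, 5623/2125)ᵀ = (3/5, -9/2)ᵀ

p = (3/5, -9/2)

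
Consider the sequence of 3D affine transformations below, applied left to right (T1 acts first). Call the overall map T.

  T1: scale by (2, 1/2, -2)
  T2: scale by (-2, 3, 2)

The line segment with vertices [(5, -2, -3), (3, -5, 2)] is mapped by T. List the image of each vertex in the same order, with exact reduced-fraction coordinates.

T1 scale by (2, 1/2, -2): (5, -2, -3) → (10, -1, 6); (3, -5, 2) → (6, -5/2, -4)
T2 scale by (-2, 3, 2): (10, -1, 6) → (-20, -3, 12); (6, -5/2, -4) → (-12, -15/2, -8)

image vertices: (-20, -3, 12), (-12, -15/2, -8)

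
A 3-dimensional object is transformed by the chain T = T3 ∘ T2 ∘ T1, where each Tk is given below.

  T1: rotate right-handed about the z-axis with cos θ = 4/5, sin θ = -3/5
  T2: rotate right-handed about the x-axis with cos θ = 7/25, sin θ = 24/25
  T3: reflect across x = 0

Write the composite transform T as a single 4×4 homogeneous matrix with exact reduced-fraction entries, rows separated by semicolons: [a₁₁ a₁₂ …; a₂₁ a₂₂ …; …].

T = [-4/5 -3/5 0 0; -21/125 28/125 -24/25 0; -72/125 96/125 7/25 0; 0 0 0 1]

T1 = [4/5 3/5 0 0; -3/5 4/5 0 0; 0 0 1 0; 0 0 0 1]
T2·T1 = [4/5 3/5 0 0; -21/125 28/125 -24/25 0; -72/125 96/125 7/25 0; 0 0 0 1]
T3·…·T1 = [-4/5 -3/5 0 0; -21/125 28/125 -24/25 0; -72/125 96/125 7/25 0; 0 0 0 1]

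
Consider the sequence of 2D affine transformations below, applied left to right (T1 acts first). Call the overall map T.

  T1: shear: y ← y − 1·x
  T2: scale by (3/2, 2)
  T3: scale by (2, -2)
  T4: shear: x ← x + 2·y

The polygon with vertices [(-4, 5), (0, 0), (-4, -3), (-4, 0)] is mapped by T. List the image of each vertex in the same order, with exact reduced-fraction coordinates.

image vertices: (-84, -36), (0, 0), (-20, -4), (-44, -16)

T1 shear: y ← y − 1·x: (-4, 5) → (-4, 9); (0, 0) → (0, 0); (-4, -3) → (-4, 1); (-4, 0) → (-4, 4)
T2 scale by (3/2, 2): (-4, 9) → (-6, 18); (0, 0) → (0, 0); (-4, 1) → (-6, 2); (-4, 4) → (-6, 8)
T3 scale by (2, -2): (-6, 18) → (-12, -36); (0, 0) → (0, 0); (-6, 2) → (-12, -4); (-6, 8) → (-12, -16)
T4 shear: x ← x + 2·y: (-12, -36) → (-84, -36); (0, 0) → (0, 0); (-12, -4) → (-20, -4); (-12, -16) → (-44, -16)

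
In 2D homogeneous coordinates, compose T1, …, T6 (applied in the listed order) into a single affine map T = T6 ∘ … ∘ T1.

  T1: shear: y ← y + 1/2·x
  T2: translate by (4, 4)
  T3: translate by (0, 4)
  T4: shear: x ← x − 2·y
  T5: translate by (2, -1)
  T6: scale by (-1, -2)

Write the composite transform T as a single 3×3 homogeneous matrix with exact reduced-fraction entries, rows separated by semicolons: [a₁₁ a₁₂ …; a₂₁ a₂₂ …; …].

T = [0 2 10; -1 -2 -14; 0 0 1]

T1 = [1 0 0; 1/2 1 0; 0 0 1]
T2·T1 = [1 0 4; 1/2 1 4; 0 0 1]
T3·…·T1 = [1 0 4; 1/2 1 8; 0 0 1]
T4·…·T1 = [0 -2 -12; 1/2 1 8; 0 0 1]
T5·…·T1 = [0 -2 -10; 1/2 1 7; 0 0 1]
T6·…·T1 = [0 2 10; -1 -2 -14; 0 0 1]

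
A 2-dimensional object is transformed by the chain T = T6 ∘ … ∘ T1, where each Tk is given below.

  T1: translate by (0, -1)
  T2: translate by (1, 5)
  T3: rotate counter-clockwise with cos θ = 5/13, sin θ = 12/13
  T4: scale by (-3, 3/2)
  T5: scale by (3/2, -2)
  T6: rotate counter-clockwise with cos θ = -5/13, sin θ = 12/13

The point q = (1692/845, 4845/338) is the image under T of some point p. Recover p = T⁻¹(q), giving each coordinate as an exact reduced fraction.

p = (1/5, -1/2)

T1 = [1 0 0; 0 1 -1; 0 0 1]
T2·T1 = [1 0 1; 0 1 4; 0 0 1]
T3·…·T1 = [5/13 -12/13 -43/13; 12/13 5/13 32/13; 0 0 1]
T4·…·T1 = [-15/13 36/13 129/13; 18/13 15/26 48/13; 0 0 1]
T5·…·T1 = [-45/26 54/13 387/26; -36/13 -15/13 -96/13; 0 0 1]
T6·…·T1 = [1089/338 -90/169 369/338; -90/169 723/169 2802/169; 0 0 1]
det M = 27/2; M⁻¹ = [482/1521 20/507 -1; 20/507 121/507 -4; 0 0 1]
M⁻¹ · (1692/845, 4845/338)ᵀ = (1/5, -1/2)ᵀ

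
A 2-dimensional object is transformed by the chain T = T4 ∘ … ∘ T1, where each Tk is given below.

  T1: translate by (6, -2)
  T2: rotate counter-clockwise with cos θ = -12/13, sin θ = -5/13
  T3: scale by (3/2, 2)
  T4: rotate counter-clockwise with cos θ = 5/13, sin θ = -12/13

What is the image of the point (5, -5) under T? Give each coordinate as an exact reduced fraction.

T1 translate by (6, -2): (5, -5) → (11, -7)
T2 rotate counter-clockwise with cos θ = -12/13, sin θ = -5/13: (11, -7) → (-167/13, 29/13)
T3 scale by (3/2, 2): (-167/13, 29/13) → (-501/26, 58/13)
T4 rotate counter-clockwise with cos θ = 5/13, sin θ = -12/13: (-501/26, 58/13) → (-1113/338, 3296/169)

T(p) = (-1113/338, 3296/169)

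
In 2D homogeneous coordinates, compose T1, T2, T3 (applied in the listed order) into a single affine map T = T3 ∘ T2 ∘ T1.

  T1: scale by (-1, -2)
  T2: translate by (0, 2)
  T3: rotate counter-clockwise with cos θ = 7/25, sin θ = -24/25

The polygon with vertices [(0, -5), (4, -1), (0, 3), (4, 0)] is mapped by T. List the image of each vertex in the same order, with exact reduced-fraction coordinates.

image vertices: (288/25, 84/25), (68/25, 124/25), (-96/25, -28/25), (4/5, 22/5)

T1 scale by (-1, -2): (0, -5) → (0, 10); (4, -1) → (-4, 2); (0, 3) → (0, -6); (4, 0) → (-4, 0)
T2 translate by (0, 2): (0, 10) → (0, 12); (-4, 2) → (-4, 4); (0, -6) → (0, -4); (-4, 0) → (-4, 2)
T3 rotate counter-clockwise with cos θ = 7/25, sin θ = -24/25: (0, 12) → (288/25, 84/25); (-4, 4) → (68/25, 124/25); (0, -4) → (-96/25, -28/25); (-4, 2) → (4/5, 22/5)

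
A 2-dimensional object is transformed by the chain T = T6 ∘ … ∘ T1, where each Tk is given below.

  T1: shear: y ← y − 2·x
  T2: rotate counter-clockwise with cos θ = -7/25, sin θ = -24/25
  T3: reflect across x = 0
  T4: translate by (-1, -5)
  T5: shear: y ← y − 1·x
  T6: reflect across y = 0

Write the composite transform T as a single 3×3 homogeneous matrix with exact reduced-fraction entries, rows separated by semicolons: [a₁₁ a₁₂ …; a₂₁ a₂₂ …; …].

T = [11/5 -24/25 -1; 13/5 -17/25 4; 0 0 1]

T1 = [1 0 0; -2 1 0; 0 0 1]
T2·T1 = [-11/5 24/25 0; -2/5 -7/25 0; 0 0 1]
T3·…·T1 = [11/5 -24/25 0; -2/5 -7/25 0; 0 0 1]
T4·…·T1 = [11/5 -24/25 -1; -2/5 -7/25 -5; 0 0 1]
T5·…·T1 = [11/5 -24/25 -1; -13/5 17/25 -4; 0 0 1]
T6·…·T1 = [11/5 -24/25 -1; 13/5 -17/25 4; 0 0 1]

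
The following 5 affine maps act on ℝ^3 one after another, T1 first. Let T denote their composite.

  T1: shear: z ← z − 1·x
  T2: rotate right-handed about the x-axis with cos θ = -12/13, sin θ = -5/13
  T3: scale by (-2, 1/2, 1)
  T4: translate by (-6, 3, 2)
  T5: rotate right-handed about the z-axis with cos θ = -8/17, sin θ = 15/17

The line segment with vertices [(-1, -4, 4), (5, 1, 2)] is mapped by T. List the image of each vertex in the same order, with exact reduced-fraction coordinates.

T1 shear: z ← z − 1·x: (-1, -4, 4) → (-1, -4, 5); (5, 1, 2) → (5, 1, -3)
T2 rotate right-handed about the x-axis with cos θ = -12/13, sin θ = -5/13: (-1, -4, 5) → (-1, 73/13, -40/13); (5, 1, -3) → (5, -27/13, 31/13)
T3 scale by (-2, 1/2, 1): (-1, 73/13, -40/13) → (2, 73/26, -40/13); (5, -27/13, 31/13) → (-10, -27/26, 31/13)
T4 translate by (-6, 3, 2): (2, 73/26, -40/13) → (-4, 151/26, -14/13); (-10, -27/26, 31/13) → (-16, 51/26, 57/13)
T5 rotate right-handed about the z-axis with cos θ = -8/17, sin θ = 15/17: (-4, 151/26, -14/13) → (-1433/442, -1384/221, -14/13); (-16, 51/26, 57/13) → (2563/442, -3324/221, 57/13)

image vertices: (-1433/442, -1384/221, -14/13), (2563/442, -3324/221, 57/13)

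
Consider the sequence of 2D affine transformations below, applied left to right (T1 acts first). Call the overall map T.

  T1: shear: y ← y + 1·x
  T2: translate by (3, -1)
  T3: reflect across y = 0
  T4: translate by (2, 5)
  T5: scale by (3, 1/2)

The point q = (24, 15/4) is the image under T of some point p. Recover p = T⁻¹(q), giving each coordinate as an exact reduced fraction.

T1 = [1 0 0; 1 1 0; 0 0 1]
T2·T1 = [1 0 3; 1 1 -1; 0 0 1]
T3·…·T1 = [1 0 3; -1 -1 1; 0 0 1]
T4·…·T1 = [1 0 5; -1 -1 6; 0 0 1]
T5·…·T1 = [3 0 15; -1/2 -1/2 3; 0 0 1]
det M = -3/2; M⁻¹ = [1/3 0 -5; -1/3 -2 11; 0 0 1]
M⁻¹ · (24, 15/4)ᵀ = (3, -9/2)ᵀ

p = (3, -9/2)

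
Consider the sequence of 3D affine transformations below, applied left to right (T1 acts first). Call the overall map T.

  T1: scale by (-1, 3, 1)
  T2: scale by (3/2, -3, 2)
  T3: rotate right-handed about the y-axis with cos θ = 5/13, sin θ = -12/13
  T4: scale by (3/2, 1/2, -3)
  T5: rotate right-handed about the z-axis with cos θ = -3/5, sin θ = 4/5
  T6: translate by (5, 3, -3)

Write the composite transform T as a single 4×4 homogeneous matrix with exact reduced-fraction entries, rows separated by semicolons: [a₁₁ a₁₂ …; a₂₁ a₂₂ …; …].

T1 = [-1 0 0 0; 0 3 0 0; 0 0 1 0; 0 0 0 1]
T2·T1 = [-3/2 0 0 0; 0 -9 0 0; 0 0 2 0; 0 0 0 1]
T3·…·T1 = [-15/26 0 -24/13 0; 0 -9 0 0; -18/13 0 10/13 0; 0 0 0 1]
T4·…·T1 = [-45/52 0 -36/13 0; 0 -9/2 0 0; 54/13 0 -30/13 0; 0 0 0 1]
T5·…·T1 = [27/52 18/5 108/65 0; -9/13 27/10 -144/65 0; 54/13 0 -30/13 0; 0 0 0 1]
T6·…·T1 = [27/52 18/5 108/65 5; -9/13 27/10 -144/65 3; 54/13 0 -30/13 -3; 0 0 0 1]

T = [27/52 18/5 108/65 5; -9/13 27/10 -144/65 3; 54/13 0 -30/13 -3; 0 0 0 1]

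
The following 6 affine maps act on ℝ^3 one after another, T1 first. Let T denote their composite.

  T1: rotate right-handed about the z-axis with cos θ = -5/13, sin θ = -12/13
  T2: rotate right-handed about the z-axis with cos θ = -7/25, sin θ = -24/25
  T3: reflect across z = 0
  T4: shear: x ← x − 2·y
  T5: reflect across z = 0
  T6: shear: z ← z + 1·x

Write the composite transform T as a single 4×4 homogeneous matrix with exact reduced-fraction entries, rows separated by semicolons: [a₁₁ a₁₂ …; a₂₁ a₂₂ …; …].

T = [-661/325 302/325 0 0; 204/325 -253/325 0 0; -661/325 302/325 1 0; 0 0 0 1]

T1 = [-5/13 12/13 0 0; -12/13 -5/13 0 0; 0 0 1 0; 0 0 0 1]
T2·T1 = [-253/325 -204/325 0 0; 204/325 -253/325 0 0; 0 0 1 0; 0 0 0 1]
T3·…·T1 = [-253/325 -204/325 0 0; 204/325 -253/325 0 0; 0 0 -1 0; 0 0 0 1]
T4·…·T1 = [-661/325 302/325 0 0; 204/325 -253/325 0 0; 0 0 -1 0; 0 0 0 1]
T5·…·T1 = [-661/325 302/325 0 0; 204/325 -253/325 0 0; 0 0 1 0; 0 0 0 1]
T6·…·T1 = [-661/325 302/325 0 0; 204/325 -253/325 0 0; -661/325 302/325 1 0; 0 0 0 1]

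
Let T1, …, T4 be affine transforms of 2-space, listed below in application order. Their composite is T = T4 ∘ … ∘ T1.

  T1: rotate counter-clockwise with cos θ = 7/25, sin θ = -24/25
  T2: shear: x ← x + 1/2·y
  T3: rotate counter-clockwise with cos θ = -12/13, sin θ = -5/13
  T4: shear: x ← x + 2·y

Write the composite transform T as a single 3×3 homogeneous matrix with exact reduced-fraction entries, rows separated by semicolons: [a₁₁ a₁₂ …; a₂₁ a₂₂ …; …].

T1 = [7/25 24/25 0; -24/25 7/25 0; 0 0 1]
T2·T1 = [-1/5 11/10 0; -24/25 7/25 0; 0 0 1]
T3·…·T1 = [-12/65 -59/65 0; 313/325 -443/650 0; 0 0 1]
T4·…·T1 = [566/325 -738/325 0; 313/325 -443/650 0; 0 0 1]

T = [566/325 -738/325 0; 313/325 -443/650 0; 0 0 1]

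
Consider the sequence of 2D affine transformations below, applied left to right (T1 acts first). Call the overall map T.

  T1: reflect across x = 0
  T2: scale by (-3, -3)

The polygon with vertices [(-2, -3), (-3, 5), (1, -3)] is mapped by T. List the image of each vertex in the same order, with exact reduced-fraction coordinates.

image vertices: (-6, 9), (-9, -15), (3, 9)

T1 reflect across x = 0: (-2, -3) → (2, -3); (-3, 5) → (3, 5); (1, -3) → (-1, -3)
T2 scale by (-3, -3): (2, -3) → (-6, 9); (3, 5) → (-9, -15); (-1, -3) → (3, 9)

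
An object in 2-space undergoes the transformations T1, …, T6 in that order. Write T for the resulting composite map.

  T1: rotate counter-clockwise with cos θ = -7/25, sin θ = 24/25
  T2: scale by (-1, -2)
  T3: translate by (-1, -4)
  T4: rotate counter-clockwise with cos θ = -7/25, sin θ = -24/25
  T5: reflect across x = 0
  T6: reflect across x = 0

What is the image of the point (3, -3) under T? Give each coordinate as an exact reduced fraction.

T(p) = (-6332/625, 3826/625)

T1 rotate counter-clockwise with cos θ = -7/25, sin θ = 24/25: (3, -3) → (51/25, 93/25)
T2 scale by (-1, -2): (51/25, 93/25) → (-51/25, -186/25)
T3 translate by (-1, -4): (-51/25, -186/25) → (-76/25, -286/25)
T4 rotate counter-clockwise with cos θ = -7/25, sin θ = -24/25: (-76/25, -286/25) → (-6332/625, 3826/625)
T5 reflect across x = 0: (-6332/625, 3826/625) → (6332/625, 3826/625)
T6 reflect across x = 0: (6332/625, 3826/625) → (-6332/625, 3826/625)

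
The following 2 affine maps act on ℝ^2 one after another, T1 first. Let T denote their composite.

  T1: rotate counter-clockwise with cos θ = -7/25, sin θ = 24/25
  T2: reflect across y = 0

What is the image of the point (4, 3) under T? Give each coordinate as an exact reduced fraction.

T1 rotate counter-clockwise with cos θ = -7/25, sin θ = 24/25: (4, 3) → (-4, 3)
T2 reflect across y = 0: (-4, 3) → (-4, -3)

T(p) = (-4, -3)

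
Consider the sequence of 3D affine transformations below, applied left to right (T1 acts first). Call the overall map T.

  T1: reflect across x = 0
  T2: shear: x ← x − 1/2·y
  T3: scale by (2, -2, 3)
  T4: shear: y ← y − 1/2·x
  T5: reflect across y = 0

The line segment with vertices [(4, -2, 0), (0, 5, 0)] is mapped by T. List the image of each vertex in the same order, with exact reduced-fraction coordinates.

image vertices: (-6, -7, 0), (-5, 15/2, 0)

T1 reflect across x = 0: (4, -2, 0) → (-4, -2, 0); (0, 5, 0) → (0, 5, 0)
T2 shear: x ← x − 1/2·y: (-4, -2, 0) → (-3, -2, 0); (0, 5, 0) → (-5/2, 5, 0)
T3 scale by (2, -2, 3): (-3, -2, 0) → (-6, 4, 0); (-5/2, 5, 0) → (-5, -10, 0)
T4 shear: y ← y − 1/2·x: (-6, 4, 0) → (-6, 7, 0); (-5, -10, 0) → (-5, -15/2, 0)
T5 reflect across y = 0: (-6, 7, 0) → (-6, -7, 0); (-5, -15/2, 0) → (-5, 15/2, 0)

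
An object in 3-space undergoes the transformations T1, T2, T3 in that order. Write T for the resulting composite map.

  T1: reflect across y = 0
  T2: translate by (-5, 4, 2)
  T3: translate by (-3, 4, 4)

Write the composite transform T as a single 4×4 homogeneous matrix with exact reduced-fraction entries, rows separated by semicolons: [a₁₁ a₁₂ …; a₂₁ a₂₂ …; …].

T = [1 0 0 -8; 0 -1 0 8; 0 0 1 6; 0 0 0 1]

T1 = [1 0 0 0; 0 -1 0 0; 0 0 1 0; 0 0 0 1]
T2·T1 = [1 0 0 -5; 0 -1 0 4; 0 0 1 2; 0 0 0 1]
T3·…·T1 = [1 0 0 -8; 0 -1 0 8; 0 0 1 6; 0 0 0 1]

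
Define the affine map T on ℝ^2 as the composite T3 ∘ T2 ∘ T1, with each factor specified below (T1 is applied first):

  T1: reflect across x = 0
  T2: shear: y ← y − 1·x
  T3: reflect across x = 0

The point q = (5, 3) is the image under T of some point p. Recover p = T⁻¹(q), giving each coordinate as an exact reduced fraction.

p = (5, -2)

T1 = [-1 0 0; 0 1 0; 0 0 1]
T2·T1 = [-1 0 0; 1 1 0; 0 0 1]
T3·…·T1 = [1 0 0; 1 1 0; 0 0 1]
det M = 1; M⁻¹ = [1 0 0; -1 1 0; 0 0 1]
M⁻¹ · (5, 3)ᵀ = (5, -2)ᵀ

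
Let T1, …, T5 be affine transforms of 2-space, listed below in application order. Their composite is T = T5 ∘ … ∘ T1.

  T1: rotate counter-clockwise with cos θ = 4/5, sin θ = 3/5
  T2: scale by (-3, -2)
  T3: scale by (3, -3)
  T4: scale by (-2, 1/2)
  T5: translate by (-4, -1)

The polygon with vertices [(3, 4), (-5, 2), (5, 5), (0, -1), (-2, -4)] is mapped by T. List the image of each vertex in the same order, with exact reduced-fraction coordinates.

image vertices: (-4, 14), (-488/5, -26/5), (14, 20), (34/5, -17/5), (52/5, -71/5)

T1 rotate counter-clockwise with cos θ = 4/5, sin θ = 3/5: (3, 4) → (0, 5); (-5, 2) → (-26/5, -7/5); (5, 5) → (1, 7); (0, -1) → (3/5, -4/5); (-2, -4) → (4/5, -22/5)
T2 scale by (-3, -2): (0, 5) → (0, -10); (-26/5, -7/5) → (78/5, 14/5); (1, 7) → (-3, -14); (3/5, -4/5) → (-9/5, 8/5); (4/5, -22/5) → (-12/5, 44/5)
T3 scale by (3, -3): (0, -10) → (0, 30); (78/5, 14/5) → (234/5, -42/5); (-3, -14) → (-9, 42); (-9/5, 8/5) → (-27/5, -24/5); (-12/5, 44/5) → (-36/5, -132/5)
T4 scale by (-2, 1/2): (0, 30) → (0, 15); (234/5, -42/5) → (-468/5, -21/5); (-9, 42) → (18, 21); (-27/5, -24/5) → (54/5, -12/5); (-36/5, -132/5) → (72/5, -66/5)
T5 translate by (-4, -1): (0, 15) → (-4, 14); (-468/5, -21/5) → (-488/5, -26/5); (18, 21) → (14, 20); (54/5, -12/5) → (34/5, -17/5); (72/5, -66/5) → (52/5, -71/5)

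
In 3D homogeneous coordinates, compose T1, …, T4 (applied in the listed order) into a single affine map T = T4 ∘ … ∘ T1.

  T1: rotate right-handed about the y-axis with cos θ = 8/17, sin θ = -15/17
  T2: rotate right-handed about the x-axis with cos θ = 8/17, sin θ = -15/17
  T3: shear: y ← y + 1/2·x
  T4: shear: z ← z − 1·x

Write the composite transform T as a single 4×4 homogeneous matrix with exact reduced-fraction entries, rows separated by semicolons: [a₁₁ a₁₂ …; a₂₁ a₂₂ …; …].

T1 = [8/17 0 -15/17 0; 0 1 0 0; 15/17 0 8/17 0; 0 0 0 1]
T2·T1 = [8/17 0 -15/17 0; 225/289 8/17 120/289 0; 120/289 -15/17 64/289 0; 0 0 0 1]
T3·…·T1 = [8/17 0 -15/17 0; 293/289 8/17 -15/578 0; 120/289 -15/17 64/289 0; 0 0 0 1]
T4·…·T1 = [8/17 0 -15/17 0; 293/289 8/17 -15/578 0; -16/289 -15/17 319/289 0; 0 0 0 1]

T = [8/17 0 -15/17 0; 293/289 8/17 -15/578 0; -16/289 -15/17 319/289 0; 0 0 0 1]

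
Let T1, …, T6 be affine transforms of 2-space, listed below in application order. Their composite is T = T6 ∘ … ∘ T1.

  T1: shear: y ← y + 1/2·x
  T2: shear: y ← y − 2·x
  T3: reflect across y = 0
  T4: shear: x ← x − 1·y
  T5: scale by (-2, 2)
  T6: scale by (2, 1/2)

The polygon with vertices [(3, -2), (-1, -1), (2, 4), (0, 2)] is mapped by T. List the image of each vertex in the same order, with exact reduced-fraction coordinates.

image vertices: (14, 13/2), (2, -1/2), (-12, -1), (-8, -2)

T1 shear: y ← y + 1/2·x: (3, -2) → (3, -1/2); (-1, -1) → (-1, -3/2); (2, 4) → (2, 5); (0, 2) → (0, 2)
T2 shear: y ← y − 2·x: (3, -1/2) → (3, -13/2); (-1, -3/2) → (-1, 1/2); (2, 5) → (2, 1); (0, 2) → (0, 2)
T3 reflect across y = 0: (3, -13/2) → (3, 13/2); (-1, 1/2) → (-1, -1/2); (2, 1) → (2, -1); (0, 2) → (0, -2)
T4 shear: x ← x − 1·y: (3, 13/2) → (-7/2, 13/2); (-1, -1/2) → (-1/2, -1/2); (2, -1) → (3, -1); (0, -2) → (2, -2)
T5 scale by (-2, 2): (-7/2, 13/2) → (7, 13); (-1/2, -1/2) → (1, -1); (3, -1) → (-6, -2); (2, -2) → (-4, -4)
T6 scale by (2, 1/2): (7, 13) → (14, 13/2); (1, -1) → (2, -1/2); (-6, -2) → (-12, -1); (-4, -4) → (-8, -2)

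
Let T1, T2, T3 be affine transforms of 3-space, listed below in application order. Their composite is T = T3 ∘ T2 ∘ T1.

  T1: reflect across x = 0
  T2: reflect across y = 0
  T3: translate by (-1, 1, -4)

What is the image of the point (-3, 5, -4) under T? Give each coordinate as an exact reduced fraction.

T(p) = (2, -4, -8)

T1 reflect across x = 0: (-3, 5, -4) → (3, 5, -4)
T2 reflect across y = 0: (3, 5, -4) → (3, -5, -4)
T3 translate by (-1, 1, -4): (3, -5, -4) → (2, -4, -8)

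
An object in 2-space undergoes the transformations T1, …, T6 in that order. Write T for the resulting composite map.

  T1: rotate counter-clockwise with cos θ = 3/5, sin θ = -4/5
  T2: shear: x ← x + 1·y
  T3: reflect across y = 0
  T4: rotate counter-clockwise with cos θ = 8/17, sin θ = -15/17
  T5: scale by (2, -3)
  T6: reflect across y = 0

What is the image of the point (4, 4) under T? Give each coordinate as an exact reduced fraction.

T1 rotate counter-clockwise with cos θ = 3/5, sin θ = -4/5: (4, 4) → (28/5, -4/5)
T2 shear: x ← x + 1·y: (28/5, -4/5) → (24/5, -4/5)
T3 reflect across y = 0: (24/5, -4/5) → (24/5, 4/5)
T4 rotate counter-clockwise with cos θ = 8/17, sin θ = -15/17: (24/5, 4/5) → (252/85, -328/85)
T5 scale by (2, -3): (252/85, -328/85) → (504/85, 984/85)
T6 reflect across y = 0: (504/85, 984/85) → (504/85, -984/85)

T(p) = (504/85, -984/85)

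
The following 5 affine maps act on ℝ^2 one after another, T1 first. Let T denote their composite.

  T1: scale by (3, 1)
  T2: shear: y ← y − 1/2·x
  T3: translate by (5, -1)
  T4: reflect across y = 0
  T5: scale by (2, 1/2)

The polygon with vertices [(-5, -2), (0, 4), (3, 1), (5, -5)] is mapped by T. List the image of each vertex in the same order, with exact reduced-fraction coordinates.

image vertices: (-20, -9/4), (10, -3/2), (28, 9/4), (40, 27/4)

T1 scale by (3, 1): (-5, -2) → (-15, -2); (0, 4) → (0, 4); (3, 1) → (9, 1); (5, -5) → (15, -5)
T2 shear: y ← y − 1/2·x: (-15, -2) → (-15, 11/2); (0, 4) → (0, 4); (9, 1) → (9, -7/2); (15, -5) → (15, -25/2)
T3 translate by (5, -1): (-15, 11/2) → (-10, 9/2); (0, 4) → (5, 3); (9, -7/2) → (14, -9/2); (15, -25/2) → (20, -27/2)
T4 reflect across y = 0: (-10, 9/2) → (-10, -9/2); (5, 3) → (5, -3); (14, -9/2) → (14, 9/2); (20, -27/2) → (20, 27/2)
T5 scale by (2, 1/2): (-10, -9/2) → (-20, -9/4); (5, -3) → (10, -3/2); (14, 9/2) → (28, 9/4); (20, 27/2) → (40, 27/4)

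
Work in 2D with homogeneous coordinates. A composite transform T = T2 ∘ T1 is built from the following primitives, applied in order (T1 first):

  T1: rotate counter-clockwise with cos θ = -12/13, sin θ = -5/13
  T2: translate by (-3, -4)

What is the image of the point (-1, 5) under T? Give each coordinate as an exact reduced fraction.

T(p) = (-2/13, -107/13)

T1 rotate counter-clockwise with cos θ = -12/13, sin θ = -5/13: (-1, 5) → (37/13, -55/13)
T2 translate by (-3, -4): (37/13, -55/13) → (-2/13, -107/13)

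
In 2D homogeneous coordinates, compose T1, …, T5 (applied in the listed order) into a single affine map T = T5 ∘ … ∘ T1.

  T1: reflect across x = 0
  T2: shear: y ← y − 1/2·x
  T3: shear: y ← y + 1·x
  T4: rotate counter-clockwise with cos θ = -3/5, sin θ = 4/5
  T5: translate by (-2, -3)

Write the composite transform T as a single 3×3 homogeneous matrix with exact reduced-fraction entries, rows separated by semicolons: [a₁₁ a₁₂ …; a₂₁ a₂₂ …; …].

T1 = [-1 0 0; 0 1 0; 0 0 1]
T2·T1 = [-1 0 0; 1/2 1 0; 0 0 1]
T3·…·T1 = [-1 0 0; -1/2 1 0; 0 0 1]
T4·…·T1 = [1 -4/5 0; -1/2 -3/5 0; 0 0 1]
T5·…·T1 = [1 -4/5 -2; -1/2 -3/5 -3; 0 0 1]

T = [1 -4/5 -2; -1/2 -3/5 -3; 0 0 1]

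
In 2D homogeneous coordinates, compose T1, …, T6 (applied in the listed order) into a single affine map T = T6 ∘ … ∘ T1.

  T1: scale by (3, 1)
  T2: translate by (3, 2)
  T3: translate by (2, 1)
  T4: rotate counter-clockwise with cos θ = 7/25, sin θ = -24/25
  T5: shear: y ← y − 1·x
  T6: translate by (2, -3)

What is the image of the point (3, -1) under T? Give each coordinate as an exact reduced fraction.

T1 scale by (3, 1): (3, -1) → (9, -1)
T2 translate by (3, 2): (9, -1) → (12, 1)
T3 translate by (2, 1): (12, 1) → (14, 2)
T4 rotate counter-clockwise with cos θ = 7/25, sin θ = -24/25: (14, 2) → (146/25, -322/25)
T5 shear: y ← y − 1·x: (146/25, -322/25) → (146/25, -468/25)
T6 translate by (2, -3): (146/25, -468/25) → (196/25, -543/25)

T(p) = (196/25, -543/25)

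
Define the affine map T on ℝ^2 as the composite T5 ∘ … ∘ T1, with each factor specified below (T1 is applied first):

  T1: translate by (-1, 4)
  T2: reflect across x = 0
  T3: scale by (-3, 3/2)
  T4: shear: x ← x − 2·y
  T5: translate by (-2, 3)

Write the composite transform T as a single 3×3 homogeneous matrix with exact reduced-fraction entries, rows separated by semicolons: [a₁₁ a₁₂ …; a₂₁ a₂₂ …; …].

T = [3 -3 -17; 0 3/2 9; 0 0 1]

T1 = [1 0 -1; 0 1 4; 0 0 1]
T2·T1 = [-1 0 1; 0 1 4; 0 0 1]
T3·…·T1 = [3 0 -3; 0 3/2 6; 0 0 1]
T4·…·T1 = [3 -3 -15; 0 3/2 6; 0 0 1]
T5·…·T1 = [3 -3 -17; 0 3/2 9; 0 0 1]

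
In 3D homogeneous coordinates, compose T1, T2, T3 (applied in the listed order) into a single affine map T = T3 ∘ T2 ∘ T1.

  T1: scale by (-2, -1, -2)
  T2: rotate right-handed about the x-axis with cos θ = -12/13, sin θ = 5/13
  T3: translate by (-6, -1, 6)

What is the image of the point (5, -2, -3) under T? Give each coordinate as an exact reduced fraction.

T1 scale by (-2, -1, -2): (5, -2, -3) → (-10, 2, 6)
T2 rotate right-handed about the x-axis with cos θ = -12/13, sin θ = 5/13: (-10, 2, 6) → (-10, -54/13, -62/13)
T3 translate by (-6, -1, 6): (-10, -54/13, -62/13) → (-16, -67/13, 16/13)

T(p) = (-16, -67/13, 16/13)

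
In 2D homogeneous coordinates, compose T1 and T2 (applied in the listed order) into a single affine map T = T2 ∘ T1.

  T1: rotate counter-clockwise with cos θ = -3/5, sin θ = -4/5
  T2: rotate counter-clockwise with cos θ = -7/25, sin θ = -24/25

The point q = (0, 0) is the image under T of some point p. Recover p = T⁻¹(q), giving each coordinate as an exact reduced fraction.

p = (0, 0)

T1 = [-3/5 4/5 0; -4/5 -3/5 0; 0 0 1]
T2·T1 = [-3/5 -4/5 0; 4/5 -3/5 0; 0 0 1]
det M = 1; M⁻¹ = [-3/5 4/5 0; -4/5 -3/5 0; 0 0 1]
M⁻¹ · (0, 0)ᵀ = (0, 0)ᵀ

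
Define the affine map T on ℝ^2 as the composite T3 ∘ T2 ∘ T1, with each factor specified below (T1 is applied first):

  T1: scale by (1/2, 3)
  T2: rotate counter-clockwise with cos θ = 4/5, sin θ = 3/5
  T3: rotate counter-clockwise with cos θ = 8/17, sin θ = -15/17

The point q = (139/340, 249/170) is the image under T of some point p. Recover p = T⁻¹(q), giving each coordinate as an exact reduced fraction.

T1 = [1/2 0 0; 0 3 0; 0 0 1]
T2·T1 = [2/5 -9/5 0; 3/10 12/5 0; 0 0 1]
T3·…·T1 = [77/170 108/85 0; -18/85 231/85 0; 0 0 1]
det M = 3/2; M⁻¹ = [154/85 -72/85 0; 12/85 77/255 0; 0 0 1]
M⁻¹ · (139/340, 249/170)ᵀ = (-1/2, 1/2)ᵀ

p = (-1/2, 1/2)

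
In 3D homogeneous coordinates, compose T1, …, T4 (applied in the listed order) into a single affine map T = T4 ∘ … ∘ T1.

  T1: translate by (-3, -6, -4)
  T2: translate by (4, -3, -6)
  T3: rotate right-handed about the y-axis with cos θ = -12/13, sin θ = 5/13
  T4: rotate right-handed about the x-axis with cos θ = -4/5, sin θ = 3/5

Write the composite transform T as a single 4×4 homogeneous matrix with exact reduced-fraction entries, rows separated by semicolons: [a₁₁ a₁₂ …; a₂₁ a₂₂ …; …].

T = [-12/13 0 5/13 -62/13; 3/13 -4/5 36/65 123/65; 4/13 3/5 48/65 -811/65; 0 0 0 1]

T1 = [1 0 0 -3; 0 1 0 -6; 0 0 1 -4; 0 0 0 1]
T2·T1 = [1 0 0 1; 0 1 0 -9; 0 0 1 -10; 0 0 0 1]
T3·…·T1 = [-12/13 0 5/13 -62/13; 0 1 0 -9; -5/13 0 -12/13 115/13; 0 0 0 1]
T4·…·T1 = [-12/13 0 5/13 -62/13; 3/13 -4/5 36/65 123/65; 4/13 3/5 48/65 -811/65; 0 0 0 1]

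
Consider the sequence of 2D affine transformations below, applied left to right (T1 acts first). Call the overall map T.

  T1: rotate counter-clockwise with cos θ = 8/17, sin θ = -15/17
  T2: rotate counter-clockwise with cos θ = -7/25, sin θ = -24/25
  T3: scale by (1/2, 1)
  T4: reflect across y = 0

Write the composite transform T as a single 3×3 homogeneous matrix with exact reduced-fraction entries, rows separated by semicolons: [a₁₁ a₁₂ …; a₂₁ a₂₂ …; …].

T = [-208/425 87/850 0; 87/425 416/425 0; 0 0 1]

T1 = [8/17 15/17 0; -15/17 8/17 0; 0 0 1]
T2·T1 = [-416/425 87/425 0; -87/425 -416/425 0; 0 0 1]
T3·…·T1 = [-208/425 87/850 0; -87/425 -416/425 0; 0 0 1]
T4·…·T1 = [-208/425 87/850 0; 87/425 416/425 0; 0 0 1]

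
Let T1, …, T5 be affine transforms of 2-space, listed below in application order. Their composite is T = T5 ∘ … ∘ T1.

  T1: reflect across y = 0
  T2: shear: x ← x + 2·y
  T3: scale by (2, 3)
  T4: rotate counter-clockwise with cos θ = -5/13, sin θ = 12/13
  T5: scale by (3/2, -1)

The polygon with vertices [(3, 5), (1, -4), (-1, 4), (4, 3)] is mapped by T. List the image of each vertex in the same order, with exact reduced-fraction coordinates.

image vertices: (375/13, 93/13), (-27, -12), (27, 12), (192/13, 3/13)

T1 reflect across y = 0: (3, 5) → (3, -5); (1, -4) → (1, 4); (-1, 4) → (-1, -4); (4, 3) → (4, -3)
T2 shear: x ← x + 2·y: (3, -5) → (-7, -5); (1, 4) → (9, 4); (-1, -4) → (-9, -4); (4, -3) → (-2, -3)
T3 scale by (2, 3): (-7, -5) → (-14, -15); (9, 4) → (18, 12); (-9, -4) → (-18, -12); (-2, -3) → (-4, -9)
T4 rotate counter-clockwise with cos θ = -5/13, sin θ = 12/13: (-14, -15) → (250/13, -93/13); (18, 12) → (-18, 12); (-18, -12) → (18, -12); (-4, -9) → (128/13, -3/13)
T5 scale by (3/2, -1): (250/13, -93/13) → (375/13, 93/13); (-18, 12) → (-27, -12); (18, -12) → (27, 12); (128/13, -3/13) → (192/13, 3/13)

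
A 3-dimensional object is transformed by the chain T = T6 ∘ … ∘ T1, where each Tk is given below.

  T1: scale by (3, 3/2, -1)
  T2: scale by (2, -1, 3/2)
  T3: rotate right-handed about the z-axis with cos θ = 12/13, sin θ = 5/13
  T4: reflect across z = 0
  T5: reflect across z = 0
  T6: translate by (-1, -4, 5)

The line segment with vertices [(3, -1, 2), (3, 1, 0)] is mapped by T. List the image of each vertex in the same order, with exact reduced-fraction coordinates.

image vertices: (391/26, 56/13, 2), (421/26, 20/13, 5)

T1 scale by (3, 3/2, -1): (3, -1, 2) → (9, -3/2, -2); (3, 1, 0) → (9, 3/2, 0)
T2 scale by (2, -1, 3/2): (9, -3/2, -2) → (18, 3/2, -3); (9, 3/2, 0) → (18, -3/2, 0)
T3 rotate right-handed about the z-axis with cos θ = 12/13, sin θ = 5/13: (18, 3/2, -3) → (417/26, 108/13, -3); (18, -3/2, 0) → (447/26, 72/13, 0)
T4 reflect across z = 0: (417/26, 108/13, -3) → (417/26, 108/13, 3); (447/26, 72/13, 0) → (447/26, 72/13, 0)
T5 reflect across z = 0: (417/26, 108/13, 3) → (417/26, 108/13, -3); (447/26, 72/13, 0) → (447/26, 72/13, 0)
T6 translate by (-1, -4, 5): (417/26, 108/13, -3) → (391/26, 56/13, 2); (447/26, 72/13, 0) → (421/26, 20/13, 5)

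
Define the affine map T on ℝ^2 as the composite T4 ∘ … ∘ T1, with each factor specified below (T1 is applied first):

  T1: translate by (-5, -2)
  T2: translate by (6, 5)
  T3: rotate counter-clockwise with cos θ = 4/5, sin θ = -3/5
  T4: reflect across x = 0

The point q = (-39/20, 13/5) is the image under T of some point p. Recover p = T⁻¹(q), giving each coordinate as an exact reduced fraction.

T1 = [1 0 -5; 0 1 -2; 0 0 1]
T2·T1 = [1 0 1; 0 1 3; 0 0 1]
T3·…·T1 = [4/5 3/5 13/5; -3/5 4/5 9/5; 0 0 1]
T4·…·T1 = [-4/5 -3/5 -13/5; -3/5 4/5 9/5; 0 0 1]
det M = -1; M⁻¹ = [-4/5 -3/5 -1; -3/5 4/5 -3; 0 0 1]
M⁻¹ · (-39/20, 13/5)ᵀ = (-1, 1/4)ᵀ

p = (-1, 1/4)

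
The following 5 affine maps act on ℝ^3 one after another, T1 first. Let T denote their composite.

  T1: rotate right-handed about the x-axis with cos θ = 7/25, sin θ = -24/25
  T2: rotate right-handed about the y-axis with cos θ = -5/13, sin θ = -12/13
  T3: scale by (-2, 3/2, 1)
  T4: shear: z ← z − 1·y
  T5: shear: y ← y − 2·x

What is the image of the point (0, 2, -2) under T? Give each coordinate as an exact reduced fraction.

T(p) = (-1488/325, 2313/325, 973/325)

T1 rotate right-handed about the x-axis with cos θ = 7/25, sin θ = -24/25: (0, 2, -2) → (0, -34/25, -62/25)
T2 rotate right-handed about the y-axis with cos θ = -5/13, sin θ = -12/13: (0, -34/25, -62/25) → (744/325, -34/25, 62/65)
T3 scale by (-2, 3/2, 1): (744/325, -34/25, 62/65) → (-1488/325, -51/25, 62/65)
T4 shear: z ← z − 1·y: (-1488/325, -51/25, 62/65) → (-1488/325, -51/25, 973/325)
T5 shear: y ← y − 2·x: (-1488/325, -51/25, 973/325) → (-1488/325, 2313/325, 973/325)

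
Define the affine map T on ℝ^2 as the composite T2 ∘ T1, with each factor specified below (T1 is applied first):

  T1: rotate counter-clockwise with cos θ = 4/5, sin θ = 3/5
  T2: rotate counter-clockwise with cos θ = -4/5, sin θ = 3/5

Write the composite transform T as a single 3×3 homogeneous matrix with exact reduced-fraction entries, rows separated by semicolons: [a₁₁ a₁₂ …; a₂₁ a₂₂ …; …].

T1 = [4/5 -3/5 0; 3/5 4/5 0; 0 0 1]
T2·T1 = [-1 0 0; 0 -1 0; 0 0 1]

T = [-1 0 0; 0 -1 0; 0 0 1]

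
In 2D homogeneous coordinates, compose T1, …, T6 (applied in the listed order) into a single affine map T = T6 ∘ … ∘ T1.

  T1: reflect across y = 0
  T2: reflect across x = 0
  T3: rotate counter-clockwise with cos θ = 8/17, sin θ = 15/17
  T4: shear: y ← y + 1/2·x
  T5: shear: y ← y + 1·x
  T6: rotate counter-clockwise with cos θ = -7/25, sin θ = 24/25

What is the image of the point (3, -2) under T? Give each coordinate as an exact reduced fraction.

T(p) = (3018/425, -526/425)

T1 reflect across y = 0: (3, -2) → (3, 2)
T2 reflect across x = 0: (3, 2) → (-3, 2)
T3 rotate counter-clockwise with cos θ = 8/17, sin θ = 15/17: (-3, 2) → (-54/17, -29/17)
T4 shear: y ← y + 1/2·x: (-54/17, -29/17) → (-54/17, -56/17)
T5 shear: y ← y + 1·x: (-54/17, -56/17) → (-54/17, -110/17)
T6 rotate counter-clockwise with cos θ = -7/25, sin θ = 24/25: (-54/17, -110/17) → (3018/425, -526/425)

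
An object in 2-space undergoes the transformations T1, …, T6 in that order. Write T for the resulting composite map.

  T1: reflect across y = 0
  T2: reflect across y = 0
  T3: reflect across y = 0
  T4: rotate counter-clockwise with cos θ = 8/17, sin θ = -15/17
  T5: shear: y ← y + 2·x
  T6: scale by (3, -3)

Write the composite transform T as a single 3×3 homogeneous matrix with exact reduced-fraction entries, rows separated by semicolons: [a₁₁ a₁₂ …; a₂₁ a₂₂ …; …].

T = [24/17 -45/17 0; -3/17 114/17 0; 0 0 1]

T1 = [1 0 0; 0 -1 0; 0 0 1]
T2·T1 = [1 0 0; 0 1 0; 0 0 1]
T3·…·T1 = [1 0 0; 0 -1 0; 0 0 1]
T4·…·T1 = [8/17 -15/17 0; -15/17 -8/17 0; 0 0 1]
T5·…·T1 = [8/17 -15/17 0; 1/17 -38/17 0; 0 0 1]
T6·…·T1 = [24/17 -45/17 0; -3/17 114/17 0; 0 0 1]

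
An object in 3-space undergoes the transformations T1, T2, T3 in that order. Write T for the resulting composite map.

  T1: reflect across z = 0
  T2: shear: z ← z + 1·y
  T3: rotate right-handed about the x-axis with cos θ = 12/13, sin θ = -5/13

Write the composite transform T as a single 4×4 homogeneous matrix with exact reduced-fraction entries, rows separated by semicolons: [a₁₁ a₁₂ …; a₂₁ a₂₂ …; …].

T = [1 0 0 0; 0 17/13 -5/13 0; 0 7/13 -12/13 0; 0 0 0 1]

T1 = [1 0 0 0; 0 1 0 0; 0 0 -1 0; 0 0 0 1]
T2·T1 = [1 0 0 0; 0 1 0 0; 0 1 -1 0; 0 0 0 1]
T3·…·T1 = [1 0 0 0; 0 17/13 -5/13 0; 0 7/13 -12/13 0; 0 0 0 1]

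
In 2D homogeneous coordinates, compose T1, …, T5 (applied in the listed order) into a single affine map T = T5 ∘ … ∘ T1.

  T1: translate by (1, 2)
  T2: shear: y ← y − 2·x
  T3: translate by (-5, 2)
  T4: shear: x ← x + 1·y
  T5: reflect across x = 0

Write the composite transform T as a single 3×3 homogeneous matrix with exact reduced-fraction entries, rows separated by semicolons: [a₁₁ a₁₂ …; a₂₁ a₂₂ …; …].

T = [1 -1 2; -2 1 2; 0 0 1]

T1 = [1 0 1; 0 1 2; 0 0 1]
T2·T1 = [1 0 1; -2 1 0; 0 0 1]
T3·…·T1 = [1 0 -4; -2 1 2; 0 0 1]
T4·…·T1 = [-1 1 -2; -2 1 2; 0 0 1]
T5·…·T1 = [1 -1 2; -2 1 2; 0 0 1]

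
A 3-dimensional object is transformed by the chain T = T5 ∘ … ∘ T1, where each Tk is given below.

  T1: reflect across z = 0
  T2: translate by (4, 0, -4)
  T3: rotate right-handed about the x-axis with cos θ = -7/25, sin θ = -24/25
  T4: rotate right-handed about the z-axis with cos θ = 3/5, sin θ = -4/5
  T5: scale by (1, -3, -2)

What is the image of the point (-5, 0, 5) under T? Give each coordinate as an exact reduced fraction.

T(p) = (-939/125, 1644/125, -126/25)

T1 reflect across z = 0: (-5, 0, 5) → (-5, 0, -5)
T2 translate by (4, 0, -4): (-5, 0, -5) → (-1, 0, -9)
T3 rotate right-handed about the x-axis with cos θ = -7/25, sin θ = -24/25: (-1, 0, -9) → (-1, -216/25, 63/25)
T4 rotate right-handed about the z-axis with cos θ = 3/5, sin θ = -4/5: (-1, -216/25, 63/25) → (-939/125, -548/125, 63/25)
T5 scale by (1, -3, -2): (-939/125, -548/125, 63/25) → (-939/125, 1644/125, -126/25)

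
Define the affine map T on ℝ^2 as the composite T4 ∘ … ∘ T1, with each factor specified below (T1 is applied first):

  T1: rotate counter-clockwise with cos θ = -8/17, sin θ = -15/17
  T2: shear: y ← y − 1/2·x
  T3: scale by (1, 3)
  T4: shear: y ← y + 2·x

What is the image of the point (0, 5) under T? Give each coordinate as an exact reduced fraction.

T(p) = (75/17, -165/34)

T1 rotate counter-clockwise with cos θ = -8/17, sin θ = -15/17: (0, 5) → (75/17, -40/17)
T2 shear: y ← y − 1/2·x: (75/17, -40/17) → (75/17, -155/34)
T3 scale by (1, 3): (75/17, -155/34) → (75/17, -465/34)
T4 shear: y ← y + 2·x: (75/17, -465/34) → (75/17, -165/34)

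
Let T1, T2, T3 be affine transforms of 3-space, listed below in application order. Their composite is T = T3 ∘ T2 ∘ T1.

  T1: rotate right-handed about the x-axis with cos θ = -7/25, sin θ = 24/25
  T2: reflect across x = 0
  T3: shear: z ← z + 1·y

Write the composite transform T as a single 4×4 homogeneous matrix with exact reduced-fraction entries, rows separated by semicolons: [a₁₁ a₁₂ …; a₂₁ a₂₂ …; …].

T1 = [1 0 0 0; 0 -7/25 -24/25 0; 0 24/25 -7/25 0; 0 0 0 1]
T2·T1 = [-1 0 0 0; 0 -7/25 -24/25 0; 0 24/25 -7/25 0; 0 0 0 1]
T3·…·T1 = [-1 0 0 0; 0 -7/25 -24/25 0; 0 17/25 -31/25 0; 0 0 0 1]

T = [-1 0 0 0; 0 -7/25 -24/25 0; 0 17/25 -31/25 0; 0 0 0 1]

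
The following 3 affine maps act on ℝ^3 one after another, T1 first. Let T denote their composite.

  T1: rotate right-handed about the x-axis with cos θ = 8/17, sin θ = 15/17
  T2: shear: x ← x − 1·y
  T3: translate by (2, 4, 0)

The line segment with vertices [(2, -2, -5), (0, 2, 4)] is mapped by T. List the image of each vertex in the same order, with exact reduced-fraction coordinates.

image vertices: (9/17, 127/17, -70/17), (78/17, 24/17, 62/17)

T1 rotate right-handed about the x-axis with cos θ = 8/17, sin θ = 15/17: (2, -2, -5) → (2, 59/17, -70/17); (0, 2, 4) → (0, -44/17, 62/17)
T2 shear: x ← x − 1·y: (2, 59/17, -70/17) → (-25/17, 59/17, -70/17); (0, -44/17, 62/17) → (44/17, -44/17, 62/17)
T3 translate by (2, 4, 0): (-25/17, 59/17, -70/17) → (9/17, 127/17, -70/17); (44/17, -44/17, 62/17) → (78/17, 24/17, 62/17)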